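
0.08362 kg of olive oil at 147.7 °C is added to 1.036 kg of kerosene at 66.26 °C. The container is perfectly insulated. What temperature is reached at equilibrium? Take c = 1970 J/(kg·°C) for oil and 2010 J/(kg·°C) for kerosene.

Taking heat into each body as positive, Σ m c ΔT = 0:
0.08362·1970·(T − 147.7) + 1.036·2010·(T − 66.26) = 0
2247.1 T = 162308
T = 162308 / 2247.1 = 72.2 °C

T_f ≈ 72.2 °C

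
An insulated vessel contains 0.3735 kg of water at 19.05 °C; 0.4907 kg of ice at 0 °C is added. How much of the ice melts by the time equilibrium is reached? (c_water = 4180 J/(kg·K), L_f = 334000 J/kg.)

m_melted ≈ 0.089 kg

Water can give up m c ΔT = 0.3735×4180×19.05 = 29741 J before reaching 0 °C.
Melting all 0.4907 kg of ice would need 0.4907×334000 = 163894 J.
29741 J < 163894 J, so only part of the ice melts and the system sits at 0 °C.
m_melted×334000 = 29741  ⇒  m_melted ≈ 0.08905 kg.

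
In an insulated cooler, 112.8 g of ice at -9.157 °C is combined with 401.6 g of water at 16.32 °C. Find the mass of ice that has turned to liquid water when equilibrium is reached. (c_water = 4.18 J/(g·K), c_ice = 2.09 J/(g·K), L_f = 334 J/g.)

m_melted ≈ 75.6 g

Heat available from the water dropping to 0 °C: 401.6×4.18×16.32 = 27396 J.
Of that, 112.8×2.09×9.157 = 2158.8 J goes to bring the ice to 0 °C, leaving 25237 J.
Melting all 112.8 g of ice would need 112.8×334 = 37675 J.
That's not enough to melt it all — equilibrium is at 0 °C with ice remaining.
m_melt = 25237 / L_f = 75.56 g.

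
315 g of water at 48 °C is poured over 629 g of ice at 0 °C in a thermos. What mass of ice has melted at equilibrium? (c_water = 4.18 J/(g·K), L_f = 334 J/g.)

Cooling the water to 0 °C releases 315·4.18·48 = 63202 J.
Melting all 629 g of ice would need 629·334 = 210086 J.
63202 J < 210086 J, so only part of the ice melts and the system sits at 0 °C.
m_melted·334 = 63202  ⇒  m_melted ≈ 189.2 g.

m_melted ≈ 189 g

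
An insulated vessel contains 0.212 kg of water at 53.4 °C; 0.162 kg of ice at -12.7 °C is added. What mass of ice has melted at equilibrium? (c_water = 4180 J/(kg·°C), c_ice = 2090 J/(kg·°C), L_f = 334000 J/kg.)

m_melted ≈ 0.129 kg

Water can give up m c ΔT = 0.212×4180×53.4 = 47321 J before reaching 0 °C.
Warming the ice to 0 °C takes 0.162×2090×12.7 = 4300 J, leaving 43021 J for melting.
Fully melting the ice requires m_ice L_f = 0.162×334000 = 54108 J.
That's not enough to melt it all — equilibrium is at 0 °C with ice remaining.
Mass melted = 43021/334000 ≈ 0.1288 kg.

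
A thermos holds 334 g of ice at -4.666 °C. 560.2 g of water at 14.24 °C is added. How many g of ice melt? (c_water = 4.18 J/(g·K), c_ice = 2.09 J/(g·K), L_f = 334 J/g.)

Cooling the water to 0 °C releases 560.2×4.18×14.24 = 33345 J.
Of that, 334×2.09×4.666 = 3257.1 J goes to bring the ice to 0 °C, leaving 30088 J.
To melt every bit of ice: 334×334 = 111556 J.
Since 30088 < 111556 J, not all the ice melts; equilibrium is at 0 °C.
m_melted×334 = 30088  ⇒  m_melted ≈ 90.08 g.

m_melted ≈ 90.1 g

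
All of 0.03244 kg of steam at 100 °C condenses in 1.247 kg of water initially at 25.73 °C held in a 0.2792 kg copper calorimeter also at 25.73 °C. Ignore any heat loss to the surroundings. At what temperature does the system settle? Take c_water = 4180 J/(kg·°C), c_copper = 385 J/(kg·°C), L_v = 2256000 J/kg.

Energy balance with sensible and latent terms:
condense steam: −0.03244·2256000 = −73185
  condensed water 100 °C→T: 135.6(T − 100)
  water warms: 1.247·4180·(T − 25.73) = 5212.5(T − 25.73)
  copper cup: 0.2792·385·(T − 25.73) = 107.49(T − 25.73)
5455.6 T = 73185 + 13560 + 136882 = 223627
T ≈ 40.99 °C (< 100 °C, so full condensation is consistent).

T_f ≈ 41.0 °C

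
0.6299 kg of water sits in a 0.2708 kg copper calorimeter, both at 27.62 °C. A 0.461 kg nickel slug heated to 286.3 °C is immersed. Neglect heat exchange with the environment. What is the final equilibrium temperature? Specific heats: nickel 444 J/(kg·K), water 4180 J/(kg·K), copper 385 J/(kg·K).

With ΣQ=0 the equilibrium temperature is the m·c-weighted mean:
T_f = (204.68*286.3 + 2633*27.62 + 104.26*27.62) / (204.68 + 2633 + 104.26)
    = 134204 / 2941.9 ≈ 45.62 °C

T_f ≈ 45.6 °C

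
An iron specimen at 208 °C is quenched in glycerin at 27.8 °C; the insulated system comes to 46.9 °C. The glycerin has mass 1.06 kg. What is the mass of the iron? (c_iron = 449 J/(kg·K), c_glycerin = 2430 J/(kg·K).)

m ≈ 0.68 kg

Conservation of energy gives ΣQ = 0:
m×449×(46.9 − 208) + 1.06×2430×(46.9 − 27.8) = 0
-72334 m = -49198
m = -49198/-72334 ≈ 0.6801 kg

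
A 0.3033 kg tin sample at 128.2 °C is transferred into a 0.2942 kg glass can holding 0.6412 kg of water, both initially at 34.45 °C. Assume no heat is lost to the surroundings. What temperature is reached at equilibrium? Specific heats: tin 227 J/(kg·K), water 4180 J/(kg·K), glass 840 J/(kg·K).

T_f ≈ 36.6 °C

Conservation of energy gives ΣQ = 0:
0.3033×227×(T − 128.2) + 0.6412×4180×(T − 34.45) + 0.2942×840×(T − 34.45) = 0
68.85(T − 128.2) + 2680.2(T − 34.45) + 247.13(T − 34.45) = 0
2996.2 T = 109673
T = 109673 / 2996.2 = 36.6 °C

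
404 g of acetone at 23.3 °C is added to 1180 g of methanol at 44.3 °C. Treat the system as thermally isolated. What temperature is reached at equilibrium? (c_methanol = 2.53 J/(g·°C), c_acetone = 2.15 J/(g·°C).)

T_f ≈ 39.6 °C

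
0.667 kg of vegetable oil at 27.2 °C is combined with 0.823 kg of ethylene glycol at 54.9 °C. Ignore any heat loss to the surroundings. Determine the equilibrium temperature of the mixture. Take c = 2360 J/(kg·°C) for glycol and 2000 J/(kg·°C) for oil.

T_f ≈ 43.6 °C

Taking heat into each body as positive, Σ m c ΔT = 0:
0.823·2360·(T − 54.9) + 0.667·2000·(T − 27.2) = 0
3276.3 T = 142916
T = 142916/3276.3 ≈ 43.62 °C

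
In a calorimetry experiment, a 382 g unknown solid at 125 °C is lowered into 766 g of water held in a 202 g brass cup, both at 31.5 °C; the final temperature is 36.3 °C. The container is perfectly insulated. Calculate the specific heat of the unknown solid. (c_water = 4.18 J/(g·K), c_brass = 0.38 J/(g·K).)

c ≈ 0.464 J/(g·K)

Let T be the final temperature. ΣQ_i = 0:
382×c×(36.3 − 125) + 766×4.18×(36.3 − 31.5) + 202×0.38×(36.3 − 31.5) = 0
-33883 c = -15737
c = -15737/-33883 ≈ 0.4645 J/(g·K)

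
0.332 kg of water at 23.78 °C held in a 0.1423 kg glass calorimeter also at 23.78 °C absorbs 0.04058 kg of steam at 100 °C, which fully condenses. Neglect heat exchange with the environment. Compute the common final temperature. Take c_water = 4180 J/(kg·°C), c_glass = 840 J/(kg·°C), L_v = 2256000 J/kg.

T_f ≈ 86.1 °C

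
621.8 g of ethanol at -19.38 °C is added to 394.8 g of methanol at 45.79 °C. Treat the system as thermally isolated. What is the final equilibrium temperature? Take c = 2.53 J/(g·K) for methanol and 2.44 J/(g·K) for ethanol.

T_f ≈ 6.5 °C

|Q_methanol| = |Q_ethanol|:
394.8*2.53*(45.79 − T) = 621.8*2.44*(T − (-19.38))
998.84(45.79 − T) = 1517.2(T − (-19.38))
2516 T = 16334  ⇒  T ≈ 6.49 °C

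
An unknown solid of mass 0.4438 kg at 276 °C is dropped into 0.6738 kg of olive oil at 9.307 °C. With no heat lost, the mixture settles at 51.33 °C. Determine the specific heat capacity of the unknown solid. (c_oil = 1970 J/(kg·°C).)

c ≈ 559 J/(kg·°C)

Taking heat into each body as positive, Σ m c ΔT = 0:
0.4438·c·(51.33 − 276) + 0.6738·1970·(51.33 − 9.307) = 0
-99.71 c = -55781
c = -55781/-99.71 ≈ 559.4 J/(kg·°C)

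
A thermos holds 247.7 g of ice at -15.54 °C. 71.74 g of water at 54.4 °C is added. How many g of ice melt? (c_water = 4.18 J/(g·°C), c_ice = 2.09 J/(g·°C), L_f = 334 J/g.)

Cooling the water to 0 °C releases 71.74·4.18·54.4 = 16313 J.
Warming the ice to 0 °C takes 247.7·2.09·15.54 = 8044.9 J, leaving 8268.2 J for melting.
Melting all 247.7 g of ice would need 247.7·334 = 82732 J.
8268.2 J < 82732 J, so only part of the ice melts and the system sits at 0 °C.
m_melted·334 = 8268.2  ⇒  m_melted ≈ 24.75 g.

m_melted ≈ 24.8 g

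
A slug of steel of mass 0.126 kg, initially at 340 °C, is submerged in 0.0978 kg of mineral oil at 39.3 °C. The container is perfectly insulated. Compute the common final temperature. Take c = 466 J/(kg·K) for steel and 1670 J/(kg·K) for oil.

Taking heat into each body as positive, Σ m c ΔT = 0:
0.126×466×(T − 340) + 0.0978×1670×(T − 39.3) = 0
222.04 T = 26382
T = 26382/222.04 ≈ 118.82 °C

T_f ≈ 118.8 °C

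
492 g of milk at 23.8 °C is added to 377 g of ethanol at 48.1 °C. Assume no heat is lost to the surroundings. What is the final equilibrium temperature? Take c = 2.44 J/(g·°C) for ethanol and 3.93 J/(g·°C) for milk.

T_f ≈ 31.6 °C

Heat lost by the ethanol equals heat gained by the milk:
377·2.44·(48.1 − T) = 492·3.93·(T − 23.8)
919.88(48.1 − T) = 1933.6(T − 23.8)
2853.4 T = 90265  ⇒  T ≈ 31.63 °C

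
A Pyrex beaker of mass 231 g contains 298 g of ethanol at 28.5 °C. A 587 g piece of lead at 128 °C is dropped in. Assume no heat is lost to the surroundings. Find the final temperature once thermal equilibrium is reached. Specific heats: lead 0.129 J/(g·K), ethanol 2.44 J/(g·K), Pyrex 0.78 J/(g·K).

T_f ≈ 36.2 °C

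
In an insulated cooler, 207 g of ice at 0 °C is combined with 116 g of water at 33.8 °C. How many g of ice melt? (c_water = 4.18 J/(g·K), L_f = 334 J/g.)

m_melted ≈ 49.1 g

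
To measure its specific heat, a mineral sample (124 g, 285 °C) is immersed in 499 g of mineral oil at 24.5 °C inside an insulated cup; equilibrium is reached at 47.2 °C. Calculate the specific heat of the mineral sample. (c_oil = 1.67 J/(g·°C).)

Heat lost by the mineral sample = heat gained by the oil:
124×c×(285 − 47.2) = 499×1.67×(47.2 − 24.5)
29487 c = 18917  ⇒  c ≈ 0.6415 J/(g·°C)

c ≈ 0.642 J/(g·°C)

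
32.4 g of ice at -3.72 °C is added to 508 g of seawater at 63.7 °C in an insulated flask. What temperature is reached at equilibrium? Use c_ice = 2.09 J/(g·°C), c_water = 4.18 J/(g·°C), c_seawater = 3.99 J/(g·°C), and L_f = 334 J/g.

Sum of m c ΔT and latent-heat terms is zero:
warm ice to 0 °C: 32.4×2.09×(0 − (-3.72)) = 251.9; fusion: m_ice L_f = 32.4×334 = 10822; meltwater 0→T: 32.4×4.18×T = 135.43 T; seawater cools: 508×3.99×(T − 63.7) = 2026.9(T − 63.7)
2162.4 T = 129115 − 11074 = 118041
T ≈ 54.59 °C. Since T > 0 °C, the all-ice-melts assumption holds.

T_f ≈ 54.6 °C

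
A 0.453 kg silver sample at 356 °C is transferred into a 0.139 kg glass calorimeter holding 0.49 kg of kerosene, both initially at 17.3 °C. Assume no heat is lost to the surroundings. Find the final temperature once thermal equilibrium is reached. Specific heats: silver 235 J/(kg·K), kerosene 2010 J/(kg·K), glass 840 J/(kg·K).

Heat gained plus heat lost sum to zero:
0.453×235×(T − 356) + 0.49×2010×(T − 17.3) + 0.139×840×(T − 17.3) = 0
(106.45 + 984.9 + 116.76) T = 106.45×356 + 984.9×17.3 + 116.76×17.3
T ≈ 47.15 °C

T_f ≈ 47.1 °C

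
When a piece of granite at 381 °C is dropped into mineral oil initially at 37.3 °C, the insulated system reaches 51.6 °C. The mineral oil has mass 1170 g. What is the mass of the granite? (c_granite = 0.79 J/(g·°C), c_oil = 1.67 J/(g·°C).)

m ≈ 107 g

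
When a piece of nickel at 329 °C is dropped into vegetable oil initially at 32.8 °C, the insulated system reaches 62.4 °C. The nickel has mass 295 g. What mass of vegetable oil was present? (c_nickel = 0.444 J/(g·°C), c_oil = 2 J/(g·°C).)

m ≈ 590 g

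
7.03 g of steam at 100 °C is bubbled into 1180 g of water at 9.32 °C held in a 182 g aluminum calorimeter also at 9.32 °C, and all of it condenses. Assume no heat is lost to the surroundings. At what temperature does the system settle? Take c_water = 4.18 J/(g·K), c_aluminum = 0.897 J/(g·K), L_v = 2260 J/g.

T_f ≈ 12.9 °C

Setting the total heat transfer to zero:
latent heat released on condensation: 7.03·2260 = 15888; condensed water 100 °C→T: 29.39(T − 100); water warms: 1180·4.18·(T − 9.32) = 4932.4(T − 9.32); cup: 163.25(T − 9.32)
5125 T = 15888 + 2938.5 + 47491 = 66318
T ≈ 12.94 °C — below 100 °C, confirming all the steam condensed.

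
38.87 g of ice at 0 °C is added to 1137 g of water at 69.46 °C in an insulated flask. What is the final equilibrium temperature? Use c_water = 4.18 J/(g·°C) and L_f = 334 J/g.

T_f ≈ 64.5 °C

Energy conservation, ΣQ = 0:
latent heat to melt: 38.87·334 = 12983
  warm the meltwater: 162.48 T
  water cools: 1137·4.18·(T − 69.46) = 4752.7(T − 69.46)
4915.1 T = 330120 − 12983 = 317137
T ≈ 64.52 °C (positive, so assuming full melt was valid).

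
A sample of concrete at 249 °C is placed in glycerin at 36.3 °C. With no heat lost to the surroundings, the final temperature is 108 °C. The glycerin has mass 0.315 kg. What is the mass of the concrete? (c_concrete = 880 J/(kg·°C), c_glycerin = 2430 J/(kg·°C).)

m ≈ 0.442 kg

Conservation of energy gives ΣQ = 0:
m×880×(108 − 249) + 0.315×2430×(108 − 36.3) = 0
-124080 m = -54883
m = -54883/-124080 ≈ 0.4423 kg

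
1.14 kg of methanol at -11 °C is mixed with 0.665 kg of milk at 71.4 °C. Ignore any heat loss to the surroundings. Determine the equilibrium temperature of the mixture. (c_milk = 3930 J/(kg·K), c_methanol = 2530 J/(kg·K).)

T_f = Σ m_i c_i T_i / Σ m_i c_i:
T_f = (2613.5×71.4 + 2884.2×(-11)) / (2613.5 + 2884.2)
    = 154874 / 5497.6 ≈ 28.17 °C

T_f ≈ 28.2 °C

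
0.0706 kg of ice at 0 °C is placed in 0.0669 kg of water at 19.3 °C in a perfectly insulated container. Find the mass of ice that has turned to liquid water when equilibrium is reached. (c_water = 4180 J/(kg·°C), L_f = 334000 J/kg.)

m_melted ≈ 0.0162 kg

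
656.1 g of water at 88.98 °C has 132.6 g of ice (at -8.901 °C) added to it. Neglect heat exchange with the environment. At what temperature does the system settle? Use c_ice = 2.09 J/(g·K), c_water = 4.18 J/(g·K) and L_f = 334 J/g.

T_f ≈ 59.8 °C

Net heat exchanged in the isolated system is zero:
warm ice to 0 °C: 132.6·2.09·(0 − (-8.901)) = 2466.8; melt ice: 132.6·334 = 44288; meltwater 0→T: 132.6·4.18·T = 554.27 T; water cools: 656.1·4.18·(T − 88.98) = 2742.5(T − 88.98)
3296.8 T = 244027 − 46755 = 197272
T ≈ 59.84 °C — above 0 °C, consistent with complete melting.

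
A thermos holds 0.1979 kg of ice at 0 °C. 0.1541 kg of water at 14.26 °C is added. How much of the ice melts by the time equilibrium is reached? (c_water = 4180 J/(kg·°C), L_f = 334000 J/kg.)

Cooling the water to 0 °C releases 0.1541·4180·14.26 = 9185.4 J.
To melt every bit of ice: 0.1979·334000 = 66099 J.
That's not enough to melt it all — equilibrium is at 0 °C with ice remaining.
m_melted·334000 = 9185.4  ⇒  m_melted ≈ 0.0275 kg.

m_melted ≈ 0.0275 kg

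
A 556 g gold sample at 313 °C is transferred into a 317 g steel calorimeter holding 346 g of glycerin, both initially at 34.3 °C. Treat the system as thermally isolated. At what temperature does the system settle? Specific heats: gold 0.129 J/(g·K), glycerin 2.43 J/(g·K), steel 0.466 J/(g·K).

T_f = Σ m_i c_i T_i / Σ m_i c_i:
T_f = (71.72*313 + 840.78*34.3 + 147.72*34.3) / (71.72 + 840.78 + 147.72)
    = 56355 / 1060.2 ≈ 53.15 °C

T_f ≈ 53.2 °C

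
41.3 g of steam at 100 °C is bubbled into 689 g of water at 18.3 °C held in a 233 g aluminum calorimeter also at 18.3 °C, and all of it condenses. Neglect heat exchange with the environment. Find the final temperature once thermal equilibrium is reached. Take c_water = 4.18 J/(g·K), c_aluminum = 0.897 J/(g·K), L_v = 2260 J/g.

T_f ≈ 51.2 °C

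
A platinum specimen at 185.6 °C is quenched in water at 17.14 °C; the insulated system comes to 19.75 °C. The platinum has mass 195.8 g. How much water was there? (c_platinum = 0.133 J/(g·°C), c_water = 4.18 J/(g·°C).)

m ≈ 396 g

Conservation of energy gives ΣQ = 0:
195.8·0.133·(19.75 − 185.6) + m·4.18·(19.75 − 17.14) = 0
10.91 m = 4319
m = 4319/10.91 ≈ 395.9 g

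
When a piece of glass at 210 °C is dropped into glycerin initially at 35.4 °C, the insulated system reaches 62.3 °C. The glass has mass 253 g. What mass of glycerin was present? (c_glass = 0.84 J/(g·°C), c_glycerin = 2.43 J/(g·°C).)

Heat gained plus heat lost sum to zero:
253×0.84×(62.3 − 210) + m×2.43×(62.3 − 35.4) = 0
65.37 m = 31389
m = 31389/65.37 ≈ 480.2 g

m ≈ 480 g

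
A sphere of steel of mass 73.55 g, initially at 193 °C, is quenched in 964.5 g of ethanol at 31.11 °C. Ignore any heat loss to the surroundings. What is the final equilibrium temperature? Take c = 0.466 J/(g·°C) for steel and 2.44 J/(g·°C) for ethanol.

Net heat exchanged in the isolated system is zero:
73.55×0.466×(T − 193) + 964.5×2.44×(T − 31.11) = 0
34.27(T − 193) + 2353.4(T − 31.11) = 0
(34.27 + 2353.4) T = 34.27×193 + 2353.4×31.11
T ≈ 33.43 °C

T_f ≈ 33.4 °C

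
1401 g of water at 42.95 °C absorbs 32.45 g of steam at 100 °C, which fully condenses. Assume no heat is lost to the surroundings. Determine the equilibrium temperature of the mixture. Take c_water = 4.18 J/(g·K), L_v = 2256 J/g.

T_f ≈ 56.5 °C

Sum of m c ΔT and latent-heat terms is zero:
steam→water at 100 °C releases m L_v = 32.45·2256 = 73207; condensate cools 100→T: 32.45·4.18·(T − 100) = 135.64(T − 100); original water: 5856.2(T − 42.95)
5991.8 T = 73207 + 13564 + 251523 = 338294
T ≈ 56.46 °C (< 100 °C, so full condensation is consistent).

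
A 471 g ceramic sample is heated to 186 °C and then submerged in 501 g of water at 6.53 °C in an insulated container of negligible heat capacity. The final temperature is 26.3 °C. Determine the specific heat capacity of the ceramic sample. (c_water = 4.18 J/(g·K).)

c ≈ 0.55 J/(g·K)

m_s c (T_s − T_f) = m_water c_water (T_f − T_0):
471·c·(186 − 26.3) = 501·4.18·(26.3 − 6.53)
75219 c = 41402  ⇒  c ≈ 0.5504 J/(g·K)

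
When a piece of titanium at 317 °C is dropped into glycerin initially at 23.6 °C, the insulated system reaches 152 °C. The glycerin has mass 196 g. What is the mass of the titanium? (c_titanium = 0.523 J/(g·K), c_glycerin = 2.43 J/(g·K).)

Heat lost by the titanium = heat gained by the glycerin:
m×0.523×(317 − 152) = 196×2.43×(152 − 23.6)
86.3 m = 61154  ⇒  m ≈ 708.7 g

m ≈ 709 g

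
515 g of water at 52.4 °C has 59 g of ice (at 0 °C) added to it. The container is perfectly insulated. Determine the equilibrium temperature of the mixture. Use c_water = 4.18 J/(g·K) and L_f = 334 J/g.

Heat gained plus heat lost sum to zero:
melt ice: 59·334 = 19706; warm the meltwater: 246.62 T; water cools: 515·4.18·(T − 52.4) = 2152.7(T − 52.4)
2399.3 T = 112801 − 19706 = 93095
T ≈ 38.80 °C — above 0 °C, consistent with complete melting.

T_f ≈ 38.8 °C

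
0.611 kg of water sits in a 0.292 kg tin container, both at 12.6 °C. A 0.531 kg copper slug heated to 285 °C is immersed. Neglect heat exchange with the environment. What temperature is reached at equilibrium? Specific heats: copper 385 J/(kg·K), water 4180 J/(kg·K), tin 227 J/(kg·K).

Heat gained plus heat lost sum to zero:
0.531*385*(T − 285) + 0.611*4180*(T − 12.6) + 0.292*227*(T − 12.6) = 0
(204.44 + 2554 + 66.28) T = 204.44*285 + 2554*12.6 + 66.28*12.6
T ≈ 32.31 °C

T_f ≈ 32.3 °C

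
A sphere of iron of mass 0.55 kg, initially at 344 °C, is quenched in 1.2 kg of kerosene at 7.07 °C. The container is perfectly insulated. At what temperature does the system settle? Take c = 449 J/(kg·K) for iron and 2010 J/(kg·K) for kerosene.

|Q_iron| = |Q_kerosene|:
0.55×449×(344 − T) = 1.2×2010×(T − 7.07)
246.95(344 − T) = 2412(T − 7.07)
2658.9 T = 102004  ⇒  T ≈ 38.36 °C

T_f ≈ 38.4 °C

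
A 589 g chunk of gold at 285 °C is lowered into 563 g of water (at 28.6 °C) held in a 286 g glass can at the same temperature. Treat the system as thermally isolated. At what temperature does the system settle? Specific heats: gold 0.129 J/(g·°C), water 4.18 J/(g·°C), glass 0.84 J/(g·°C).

T_f ≈ 35.9 °C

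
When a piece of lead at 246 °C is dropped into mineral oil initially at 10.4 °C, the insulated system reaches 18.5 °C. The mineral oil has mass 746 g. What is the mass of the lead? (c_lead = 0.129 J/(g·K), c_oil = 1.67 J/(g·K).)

m ≈ 344 g

Let T be the final temperature. ΣQ_i = 0:
m·0.129·(18.5 − 246) + 746·1.67·(18.5 − 10.4) = 0
-29.35 m = -10091
m = -10091/-29.35 ≈ 343.9 g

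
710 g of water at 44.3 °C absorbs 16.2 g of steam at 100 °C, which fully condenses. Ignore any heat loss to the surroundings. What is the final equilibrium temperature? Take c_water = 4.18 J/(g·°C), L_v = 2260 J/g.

Conservation of energy gives ΣQ = 0:
steam→water at 100 °C releases m L_v = 16.2×2260 = 36612
  condensed water 100 °C→T: 67.72(T − 100)
  water warms: 710×4.18×(T − 44.3) = 2967.8(T − 44.3)
3035.5 T = 36612 + 6771.6 + 131474 = 174857
T ≈ 57.60 °C, under the boiling point, so the assumption holds.

T_f ≈ 57.6 °C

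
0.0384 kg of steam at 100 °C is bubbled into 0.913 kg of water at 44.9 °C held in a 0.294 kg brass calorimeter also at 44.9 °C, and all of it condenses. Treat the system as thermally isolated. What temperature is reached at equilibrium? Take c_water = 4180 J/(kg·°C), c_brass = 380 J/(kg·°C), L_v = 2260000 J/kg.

Setting the total heat transfer to zero:
condense steam: −0.0384·2260000 = −86784
  condensed water 100 °C→T: 160.51(T − 100)
  water warms: 0.913·4180·(T − 44.9) = 3816.3(T − 44.9)
  brass cup: 0.294·380·(T − 44.9) = 111.72(T − 44.9)
4088.6 T = 86784 + 16051 + 176370 = 279205
T ≈ 68.29 °C (< 100 °C, so full condensation is consistent).

T_f ≈ 68.3 °C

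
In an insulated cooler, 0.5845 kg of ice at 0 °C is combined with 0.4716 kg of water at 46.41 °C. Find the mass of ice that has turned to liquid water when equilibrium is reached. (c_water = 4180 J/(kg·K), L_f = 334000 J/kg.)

Water can give up m c ΔT = 0.4716×4180×46.41 = 91487 J before reaching 0 °C.
Melting all 0.5845 kg of ice would need 0.5845×334000 = 195223 J.
Since 91487 < 195223 J, not all the ice melts; equilibrium is at 0 °C.
m_melted×334000 = 91487  ⇒  m_melted ≈ 0.2739 kg.

m_melted ≈ 0.274 kg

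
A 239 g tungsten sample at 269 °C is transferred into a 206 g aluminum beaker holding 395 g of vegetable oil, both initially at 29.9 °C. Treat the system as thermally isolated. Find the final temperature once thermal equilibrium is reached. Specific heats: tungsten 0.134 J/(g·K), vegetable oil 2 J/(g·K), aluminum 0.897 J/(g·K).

T_f ≈ 37.5 °C

With ΣQ=0 the equilibrium temperature is the m·c-weighted mean:
T_f = (32.03×269 + 790×29.9 + 184.78×29.9) / (32.03 + 790 + 184.78)
    = 37761 / 1006.8 ≈ 37.51 °C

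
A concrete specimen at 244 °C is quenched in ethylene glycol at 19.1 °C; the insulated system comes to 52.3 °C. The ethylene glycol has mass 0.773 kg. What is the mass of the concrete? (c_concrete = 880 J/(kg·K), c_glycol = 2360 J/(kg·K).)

m ≈ 0.359 kg

Heat lost by the concrete = heat gained by the glycol:
m·880·(244 − 52.3) = 0.773·2360·(52.3 − 19.1)
168696 m = 60566  ⇒  m ≈ 0.359 kg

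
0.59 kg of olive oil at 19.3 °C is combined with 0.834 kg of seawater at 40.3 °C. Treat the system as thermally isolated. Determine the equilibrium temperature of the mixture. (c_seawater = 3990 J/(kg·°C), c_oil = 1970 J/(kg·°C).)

Energy conservation, ΣQ = 0:
0.834*3990*(T − 40.3) + 0.59*1970*(T − 19.3) = 0
3327.7(T − 40.3) + 1162.3(T − 19.3) = 0
4490 T = 156537
T = 156537 / 4490 = 34.9 °C

T_f ≈ 34.9 °C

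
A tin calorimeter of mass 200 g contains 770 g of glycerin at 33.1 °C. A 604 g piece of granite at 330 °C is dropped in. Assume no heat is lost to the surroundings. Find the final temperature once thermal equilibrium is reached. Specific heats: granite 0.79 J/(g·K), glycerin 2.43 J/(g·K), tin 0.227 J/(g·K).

T_f ≈ 92.3 °C

Let T be the final temperature. ΣQ_i = 0:
604×0.79×(T − 330) + 770×2.43×(T − 33.1) + 200×0.227×(T − 33.1) = 0
2393.7 T = 220899
T = 220899/2393.7 ≈ 92.29 °C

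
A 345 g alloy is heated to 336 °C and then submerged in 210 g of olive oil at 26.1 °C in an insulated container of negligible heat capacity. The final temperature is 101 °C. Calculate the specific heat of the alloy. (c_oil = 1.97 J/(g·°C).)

c ≈ 0.382 J/(g·°C)

Let T be the final temperature. ΣQ_i = 0:
345×c×(101 − 336) + 210×1.97×(101 − 26.1) = 0
-81075 c = -30986
c = -30986/-81075 ≈ 0.3822 J/(g·°C)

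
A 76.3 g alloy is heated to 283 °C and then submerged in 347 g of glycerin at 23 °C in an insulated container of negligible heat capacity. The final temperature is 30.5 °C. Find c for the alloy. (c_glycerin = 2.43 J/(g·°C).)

Energy conservation, ΣQ = 0:
76.3×c×(30.5 − 283) + 347×2.43×(30.5 − 23) = 0
-19266 c = -6324.1
c = -6324.1/-19266 ≈ 0.3283 J/(g·°C)

c ≈ 0.328 J/(g·°C)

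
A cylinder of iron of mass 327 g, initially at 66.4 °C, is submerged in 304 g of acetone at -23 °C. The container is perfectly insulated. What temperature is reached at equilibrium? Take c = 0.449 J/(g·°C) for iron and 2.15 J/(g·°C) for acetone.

With ΣQ=0 the equilibrium temperature is the m·c-weighted mean:
T_f = (146.82×66.4 + 653.6×(-23)) / (146.82 + 653.6)
    = -5283.8 / 800.42 ≈ -6.60 °C

T_f ≈ -6.6 °C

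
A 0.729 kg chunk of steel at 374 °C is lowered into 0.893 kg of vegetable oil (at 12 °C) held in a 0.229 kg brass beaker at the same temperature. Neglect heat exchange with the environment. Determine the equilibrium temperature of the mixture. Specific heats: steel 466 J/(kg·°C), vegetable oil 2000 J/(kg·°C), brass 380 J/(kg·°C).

T_f ≈ 67.6 °C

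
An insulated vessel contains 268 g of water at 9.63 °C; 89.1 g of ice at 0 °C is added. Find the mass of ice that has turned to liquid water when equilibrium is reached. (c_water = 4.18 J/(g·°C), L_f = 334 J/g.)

Cooling the water to 0 °C releases 268·4.18·9.63 = 10788 J.
To melt every bit of ice: 89.1·334 = 29759 J.
That's not enough to melt it all — equilibrium is at 0 °C with ice remaining.
m_melt = 10788 / L_f = 32.3 g.

m_melted ≈ 32.3 g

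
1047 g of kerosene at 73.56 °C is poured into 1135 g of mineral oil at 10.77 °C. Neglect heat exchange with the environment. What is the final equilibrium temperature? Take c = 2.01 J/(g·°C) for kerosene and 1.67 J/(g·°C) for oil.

T_f ≈ 43.8 °C

Net heat exchanged in the isolated system is zero:
1047*2.01*(T − 73.56) + 1135*1.67*(T − 10.77) = 0
2104.5(T − 73.56) + 1895.4(T − 10.77) = 0
(2104.5 + 1895.4) T = 2104.5*73.56 + 1895.4*10.77
T = 175219/3999.9 ≈ 43.81 °C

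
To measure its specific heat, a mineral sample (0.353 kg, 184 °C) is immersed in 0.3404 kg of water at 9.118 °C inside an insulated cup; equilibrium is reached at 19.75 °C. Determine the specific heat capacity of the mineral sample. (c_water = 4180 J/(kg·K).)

Let T be the final temperature. ΣQ_i = 0:
0.353·c·(19.75 − 184) + 0.3404·4180·(19.75 − 9.118) = 0
-57.98 c = -15128
c = -15128/-57.98 ≈ 260.9 J/(kg·K)

c ≈ 261 J/(kg·K)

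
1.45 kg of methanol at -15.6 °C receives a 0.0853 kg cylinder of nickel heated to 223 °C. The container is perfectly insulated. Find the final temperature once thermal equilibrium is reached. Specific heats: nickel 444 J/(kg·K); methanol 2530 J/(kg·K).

T_f ≈ -13.2 °C

Net heat exchanged in the isolated system is zero:
0.0853·444·(T − 223) + 1.45·2530·(T − (-15.6)) = 0
3706.4 T = -48783
T = -48783 / 3706.4 = -13.2 °C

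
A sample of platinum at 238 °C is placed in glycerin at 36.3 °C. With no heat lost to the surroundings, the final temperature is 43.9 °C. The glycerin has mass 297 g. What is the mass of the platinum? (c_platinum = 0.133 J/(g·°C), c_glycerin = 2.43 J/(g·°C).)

Setting the total heat transfer to zero:
m·0.133·(43.9 − 238) + 297·2.43·(43.9 − 36.3) = 0
-25.82 m = -5485
m = -5485/-25.82 ≈ 212.5 g

m ≈ 212 g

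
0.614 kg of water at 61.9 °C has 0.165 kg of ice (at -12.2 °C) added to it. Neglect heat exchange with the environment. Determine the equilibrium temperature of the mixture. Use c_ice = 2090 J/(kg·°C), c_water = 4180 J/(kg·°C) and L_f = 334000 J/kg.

T_f ≈ 30.6 °C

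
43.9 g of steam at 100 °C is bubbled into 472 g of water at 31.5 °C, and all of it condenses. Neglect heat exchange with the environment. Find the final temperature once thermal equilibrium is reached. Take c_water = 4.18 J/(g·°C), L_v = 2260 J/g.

Setting the total heat transfer to zero:
latent heat released on condensation: 43.9×2260 = 99214; condensate cools 100→T: 43.9×4.18×(T − 100) = 183.5(T − 100); water warms: 472×4.18×(T − 31.5) = 1973(T − 31.5)
2156.5 T = 99214 + 18350 + 62148 = 179712
T ≈ 83.34 °C (< 100 °C, so full condensation is consistent).

T_f ≈ 83.3 °C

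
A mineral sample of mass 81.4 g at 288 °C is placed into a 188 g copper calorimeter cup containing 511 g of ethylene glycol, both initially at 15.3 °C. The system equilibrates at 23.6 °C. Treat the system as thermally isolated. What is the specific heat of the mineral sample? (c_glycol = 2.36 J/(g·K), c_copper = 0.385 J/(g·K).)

c ≈ 0.493 J/(g·K)

Net heat exchanged in the isolated system is zero:
81.4·c·(23.6 − 288) + 511·2.36·(23.6 − 15.3) + 188·0.385·(23.6 − 15.3) = 0
-21522 c = -10610
c = -10610/-21522 ≈ 0.493 J/(g·K)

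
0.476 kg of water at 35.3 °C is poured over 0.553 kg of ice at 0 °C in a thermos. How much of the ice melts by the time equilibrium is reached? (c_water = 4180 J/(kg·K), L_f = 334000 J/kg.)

Cooling the water to 0 °C releases 0.476·4180·35.3 = 70236 J.
Melting all 0.553 kg of ice would need 0.553·334000 = 184702 J.
70236 J < 184702 J, so only part of the ice melts and the system sits at 0 °C.
m_melt = 70236 / L_f = 0.2103 kg.

m_melted ≈ 0.21 kg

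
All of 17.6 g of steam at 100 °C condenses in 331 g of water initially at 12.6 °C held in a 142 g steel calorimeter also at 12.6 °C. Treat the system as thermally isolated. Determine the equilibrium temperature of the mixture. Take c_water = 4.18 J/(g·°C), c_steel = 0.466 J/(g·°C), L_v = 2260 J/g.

T_f ≈ 42.9 °C

Net heat exchanged in the isolated system is zero:
steam→water at 100 °C releases m L_v = 17.6×2260 = 39776
  condensed water 100 °C→T: 73.57(T − 100)
  water warms: 331×4.18×(T − 12.6) = 1383.6(T − 12.6)
  cup: 66.17(T − 12.6)
1523.3 T = 39776 + 7356.8 + 18267 = 65400
T ≈ 42.93 °C, under the boiling point, so the assumption holds.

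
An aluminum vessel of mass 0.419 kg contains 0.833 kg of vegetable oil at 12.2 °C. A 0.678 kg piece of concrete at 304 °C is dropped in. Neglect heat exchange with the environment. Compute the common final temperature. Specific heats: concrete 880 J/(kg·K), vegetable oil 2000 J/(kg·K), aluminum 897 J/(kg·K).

T_f ≈ 78.2 °C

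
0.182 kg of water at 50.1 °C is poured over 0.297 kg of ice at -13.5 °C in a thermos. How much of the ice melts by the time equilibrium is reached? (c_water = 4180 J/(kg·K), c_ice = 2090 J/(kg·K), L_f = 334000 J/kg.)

m_melted ≈ 0.089 kg

Heat available from the water dropping to 0 °C: 0.182×4180×50.1 = 38114 J.
Of that, 0.297×2090×13.5 = 8379.9 J goes to bring the ice to 0 °C, leaving 29734 J.
Melting all 0.297 kg of ice would need 0.297×334000 = 99198 J.
That's not enough to melt it all — equilibrium is at 0 °C with ice remaining.
Mass melted = 29734/334000 ≈ 0.08902 kg.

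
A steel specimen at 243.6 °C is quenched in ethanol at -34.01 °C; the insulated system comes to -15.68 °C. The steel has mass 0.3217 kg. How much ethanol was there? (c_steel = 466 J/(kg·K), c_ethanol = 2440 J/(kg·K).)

Heat gained plus heat lost sum to zero:
0.3217×466×(-15.68 − 243.6) + m×2440×(-15.68 − (-34.01)) = 0
44725 m = 38869
m = 38869/44725 ≈ 0.8691 kg

m ≈ 0.869 kg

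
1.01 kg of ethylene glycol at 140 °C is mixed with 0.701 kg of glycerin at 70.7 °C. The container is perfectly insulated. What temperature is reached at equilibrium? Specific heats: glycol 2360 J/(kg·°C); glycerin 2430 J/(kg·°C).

T_f ≈ 111.1 °C

T_f = Σ m_i c_i T_i / Σ m_i c_i:
T_f = (2383.6×140 + 1703.4×70.7) / (2383.6 + 1703.4)
    = 454137 / 4087 ≈ 111.12 °C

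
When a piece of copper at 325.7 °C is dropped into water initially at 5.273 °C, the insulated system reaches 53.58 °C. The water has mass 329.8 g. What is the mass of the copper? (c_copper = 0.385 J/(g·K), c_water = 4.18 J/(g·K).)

m ≈ 636 g

|Q_copper| = |Q_water|:
m·0.385·(325.7 − 53.58) = 329.8·4.18·(53.58 − 5.273)
104.77 m = 66594  ⇒  m ≈ 635.6 g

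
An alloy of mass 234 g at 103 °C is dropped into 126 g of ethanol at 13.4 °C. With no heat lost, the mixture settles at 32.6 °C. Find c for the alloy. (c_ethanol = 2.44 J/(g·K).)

c ≈ 0.358 J/(g·K)

Taking heat into each body as positive, Σ m c ΔT = 0:
234·c·(32.6 − 103) + 126·2.44·(32.6 − 13.4) = 0
-16474 c = -5902.8
c = -5902.8/-16474 ≈ 0.3583 J/(g·K)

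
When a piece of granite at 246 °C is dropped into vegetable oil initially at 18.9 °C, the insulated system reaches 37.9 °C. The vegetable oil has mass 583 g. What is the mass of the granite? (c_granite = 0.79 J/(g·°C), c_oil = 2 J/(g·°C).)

m ≈ 135 g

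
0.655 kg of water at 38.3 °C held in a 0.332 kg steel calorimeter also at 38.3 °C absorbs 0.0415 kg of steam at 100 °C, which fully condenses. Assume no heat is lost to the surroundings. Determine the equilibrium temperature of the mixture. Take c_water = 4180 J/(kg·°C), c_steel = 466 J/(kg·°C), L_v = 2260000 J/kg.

Let T be the final temperature. ΣQ_i = 0:
latent heat released on condensation: 0.0415·2260000 = 93790
  condensed water 100 °C→T: 173.47(T − 100)
  original water: 2737.9(T − 38.3)
  cup: 154.71(T − 38.3)
3066.1 T = 93790 + 17347 + 110787 = 221924
T ≈ 72.38 °C (< 100 °C, so full condensation is consistent).

T_f ≈ 72.4 °C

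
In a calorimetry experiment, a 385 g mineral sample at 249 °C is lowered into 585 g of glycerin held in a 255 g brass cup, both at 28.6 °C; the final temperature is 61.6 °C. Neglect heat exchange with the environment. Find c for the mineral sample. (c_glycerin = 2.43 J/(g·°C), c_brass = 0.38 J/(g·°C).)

c ≈ 0.695 J/(g·°C)

Net heat exchanged in the isolated system is zero:
385·c·(61.6 − 249) + 585·2.43·(61.6 − 28.6) + 255·0.38·(61.6 − 28.6) = 0
-72149 c = -50109
c = -50109/-72149 ≈ 0.6945 J/(g·°C)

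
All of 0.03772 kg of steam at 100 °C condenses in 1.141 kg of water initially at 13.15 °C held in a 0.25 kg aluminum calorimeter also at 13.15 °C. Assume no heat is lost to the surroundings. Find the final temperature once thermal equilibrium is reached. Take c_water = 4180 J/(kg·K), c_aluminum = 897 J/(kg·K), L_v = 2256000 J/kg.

Energy balance with sensible and latent terms:
latent heat released on condensation: 0.03772·2256000 = 85096; condensate cools 100→T: 0.03772·4180·(T − 100) = 157.67(T − 100); original water: 4769.4(T − 13.15); aluminum cup: 0.25·897·(T − 13.15) = 224.25(T − 13.15)
5151.3 T = 85096 + 15767 + 65666 = 166530
T ≈ 32.33 °C — below 100 °C, confirming all the steam condensed.

T_f ≈ 32.3 °C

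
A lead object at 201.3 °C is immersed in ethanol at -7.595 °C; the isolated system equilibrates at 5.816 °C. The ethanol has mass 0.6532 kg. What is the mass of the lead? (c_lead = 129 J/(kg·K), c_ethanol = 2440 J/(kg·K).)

m ≈ 0.848 kg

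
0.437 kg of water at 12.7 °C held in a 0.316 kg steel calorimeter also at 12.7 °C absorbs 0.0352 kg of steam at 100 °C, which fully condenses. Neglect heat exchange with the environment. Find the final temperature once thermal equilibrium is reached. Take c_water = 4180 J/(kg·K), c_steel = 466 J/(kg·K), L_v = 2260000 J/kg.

Energy balance with sensible and latent terms:
steam→water at 100 °C releases m L_v = 0.0352·2260000 = 79552; condensate cools 100→T: 0.0352·4180·(T − 100) = 147.14(T − 100); water warms: 0.437·4180·(T − 12.7) = 1826.7(T − 12.7); cup: 147.26(T − 12.7)
2121.1 T = 79552 + 14714 + 25069 = 119334
T ≈ 56.26 °C (< 100 °C, so full condensation is consistent).

T_f ≈ 56.3 °C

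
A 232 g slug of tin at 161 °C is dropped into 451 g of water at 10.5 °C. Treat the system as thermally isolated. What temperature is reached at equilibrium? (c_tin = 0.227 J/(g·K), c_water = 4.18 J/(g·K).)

T_f ≈ 14.6 °C

T_f = Σ m_i c_i T_i / Σ m_i c_i:
T_f = (52.66·161 + 1885.2·10.5) / (52.66 + 1885.2)
    = 28273 / 1937.8 ≈ 14.59 °C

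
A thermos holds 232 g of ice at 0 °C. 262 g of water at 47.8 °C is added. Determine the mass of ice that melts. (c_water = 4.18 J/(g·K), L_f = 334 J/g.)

m_melted ≈ 157 g

Water can give up m c ΔT = 262×4.18×47.8 = 52349 J before reaching 0 °C.
Fully melting the ice requires m_ice L_f = 232×334 = 77488 J.
Since 52349 < 77488 J, not all the ice melts; equilibrium is at 0 °C.
m_melt = 52349 / L_f = 156.7 g.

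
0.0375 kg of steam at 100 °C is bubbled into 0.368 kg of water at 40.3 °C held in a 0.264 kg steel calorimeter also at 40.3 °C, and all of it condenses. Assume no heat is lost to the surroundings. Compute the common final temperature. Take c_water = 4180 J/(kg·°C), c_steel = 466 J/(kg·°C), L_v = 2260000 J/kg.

T_f ≈ 92.1 °C

Heat gained plus heat lost sum to zero:
steam→water at 100 °C releases m L_v = 0.0375·2260000 = 84750
  condensate cools 100→T: 0.0375·4180·(T − 100) = 156.75(T − 100)
  original water: 1538.2(T − 40.3)
  cup: 123.02(T − 40.3)
1818 T = 84750 + 15675 + 66949 = 167374
T ≈ 92.06 °C (< 100 °C, so full condensation is consistent).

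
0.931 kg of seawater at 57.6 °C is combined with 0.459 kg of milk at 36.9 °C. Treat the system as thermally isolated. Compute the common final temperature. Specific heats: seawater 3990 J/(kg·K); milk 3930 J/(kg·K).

T_f ≈ 50.8 °C

Net heat exchanged in the isolated system is zero:
0.931·3990·(T − 57.6) + 0.459·3930·(T − 36.9) = 0
3714.7(T − 57.6) + 1803.9(T − 36.9) = 0
5518.6 T = 280529
T = 280529 / 5518.6 = 50.8 °C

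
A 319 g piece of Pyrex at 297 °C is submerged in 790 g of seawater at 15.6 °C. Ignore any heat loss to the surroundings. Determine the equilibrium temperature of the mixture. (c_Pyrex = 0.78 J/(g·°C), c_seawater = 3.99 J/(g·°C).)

Set heat shed by the hot body equal to heat absorbed by the cold body:
319·0.78·(297 − T) = 790·3.99·(T − 15.6)
248.82(297 − T) = 3152.1(T − 15.6)
3400.9 T = 123072  ⇒  T ≈ 36.19 °C

T_f ≈ 36.2 °C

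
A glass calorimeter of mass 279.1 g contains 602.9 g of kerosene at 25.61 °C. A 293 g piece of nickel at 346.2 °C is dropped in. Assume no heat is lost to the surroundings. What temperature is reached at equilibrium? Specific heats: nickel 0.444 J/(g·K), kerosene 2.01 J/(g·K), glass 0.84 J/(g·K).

T_f ≈ 52.1 °C

Taking heat into each body as positive, Σ m c ΔT = 0:
293*0.444*(T − 346.2) + 602.9*2.01*(T − 25.61) + 279.1*0.84*(T − 25.61) = 0
1576.4 T = 82077
T = 82077/1576.4 ≈ 52.07 °C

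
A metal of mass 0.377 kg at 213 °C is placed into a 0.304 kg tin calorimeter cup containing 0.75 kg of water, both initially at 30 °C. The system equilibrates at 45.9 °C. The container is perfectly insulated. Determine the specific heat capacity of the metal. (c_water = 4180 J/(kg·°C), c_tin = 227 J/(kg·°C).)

Conservation of energy gives ΣQ = 0:
0.377·c·(45.9 − 213) + 0.75·4180·(45.9 − 30) + 0.304·227·(45.9 − 30) = 0
-63 c = -50944
c = -50944/-63 ≈ 808.7 J/(kg·°C)

c ≈ 809 J/(kg·°C)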